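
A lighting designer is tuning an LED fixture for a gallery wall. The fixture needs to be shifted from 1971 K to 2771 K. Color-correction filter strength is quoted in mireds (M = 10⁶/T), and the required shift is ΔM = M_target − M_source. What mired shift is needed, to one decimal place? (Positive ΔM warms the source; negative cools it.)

M_source = 10⁶/1971 = 507.357; M_target = 10⁶/2771 = 360.881.
ΔM = 360.881 − 507.357 = -146.476 → -146.5 mireds, a cooling shift.

-146.5 mireds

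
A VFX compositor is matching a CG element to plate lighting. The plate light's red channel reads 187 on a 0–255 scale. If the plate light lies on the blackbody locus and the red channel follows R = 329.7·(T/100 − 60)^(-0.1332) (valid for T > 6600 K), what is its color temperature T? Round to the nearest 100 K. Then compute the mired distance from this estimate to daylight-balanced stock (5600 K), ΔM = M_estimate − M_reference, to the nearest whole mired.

(t − 60)^(-0.1332) = 187/329.7 = 0.56718.
t − 60 = 0.56718^(1/-0.1332) = 0.56718^(-7.508) = 70.620, so t = 130.620.
T = 100·t = 13062 K → 13100 K to the nearest 100 K.
M_estimate = 10⁶/13100 = 76.34; M_reference = 10⁶/5600 = 178.57.
ΔM = 76.34 − 178.57 = -102.24 → -102 mireds.

-102 mireds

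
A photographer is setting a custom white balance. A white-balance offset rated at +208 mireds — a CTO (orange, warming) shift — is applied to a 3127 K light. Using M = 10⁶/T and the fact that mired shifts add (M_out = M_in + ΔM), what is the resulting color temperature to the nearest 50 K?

M_in = 10⁶/3127 = 319.80 mireds.
M_out = 319.80 + (+208) = 527.80 mireds.
T_out = 10⁶/527.80 = 1894.7 K → 1900 K.

1900 K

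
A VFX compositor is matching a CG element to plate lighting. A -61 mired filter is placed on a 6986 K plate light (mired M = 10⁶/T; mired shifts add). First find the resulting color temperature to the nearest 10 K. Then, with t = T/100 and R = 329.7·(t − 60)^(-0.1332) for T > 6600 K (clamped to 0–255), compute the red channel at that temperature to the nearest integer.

M_in = 10⁶/6986 = 143.14; M_out = 143.14 + (-61) = 82.14.
T_out = 10⁶/82.14 = 12173.8 K → 12170 K; t = 121.7.
R = 329.7·(121.7 − 60)^(-0.1332) = 329.7·61.7^(-0.1332) = 329.7·0.57748 = 190.394.
Rounded: 190.

190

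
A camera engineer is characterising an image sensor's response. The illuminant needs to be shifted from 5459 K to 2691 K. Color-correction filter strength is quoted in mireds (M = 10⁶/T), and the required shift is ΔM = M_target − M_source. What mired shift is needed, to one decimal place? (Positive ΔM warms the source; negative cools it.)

M_source = 10⁶/5459 = 183.184; M_target = 10⁶/2691 = 371.609.
ΔM = 371.609 − 183.184 = 188.425 → +188.4 mireds, a warming shift.

+188.4 mireds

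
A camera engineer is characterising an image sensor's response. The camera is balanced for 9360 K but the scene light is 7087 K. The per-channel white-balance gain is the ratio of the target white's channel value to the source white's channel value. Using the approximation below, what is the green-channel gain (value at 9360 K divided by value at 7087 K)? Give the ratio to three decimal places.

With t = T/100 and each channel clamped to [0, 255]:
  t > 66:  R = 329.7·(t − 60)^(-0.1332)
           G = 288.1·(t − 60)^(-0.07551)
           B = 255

At 7087 K (t = 70.87):
  G = 288.1·(70.87 − 60)^(-0.07551) = 288.1·10.87^(-0.07551) = 288.1·0.83513 = 240.601.
At 9360 K (t = 93.6):
  G = 288.1·(93.6 − 60)^(-0.07551) = 288.1·33.6^(-0.07551) = 288.1·0.76691 = 220.948.
Gain = 220.948 / 240.601 = 0.9183 → 0.918.

0.918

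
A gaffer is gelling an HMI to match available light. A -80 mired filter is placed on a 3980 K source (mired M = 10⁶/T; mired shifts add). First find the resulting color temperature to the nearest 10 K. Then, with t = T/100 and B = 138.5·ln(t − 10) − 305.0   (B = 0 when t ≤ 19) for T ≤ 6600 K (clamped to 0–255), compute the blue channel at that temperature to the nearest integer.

232

M_in = 10⁶/3980 = 251.26; M_out = 251.26 + (-80) = 171.26.
T_out = 10⁶/171.26 = 5839.2 K → 5840 K; t = 58.4.
B = 138.5·ln(58.4 − 10) − 305.0 = 138.5·ln 48.4 − 305.0 = 138.5·3.8795 − 305.0 = 232.311.
Rounded: 232.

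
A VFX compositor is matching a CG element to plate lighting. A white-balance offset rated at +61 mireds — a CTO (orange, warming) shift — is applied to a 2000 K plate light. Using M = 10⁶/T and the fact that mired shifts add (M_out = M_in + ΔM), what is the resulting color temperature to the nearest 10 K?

1780 K

M_in = 10⁶/2000 = 500.00 mireds.
M_out = 500.00 + (+61) = 561.00 mireds.
T_out = 10⁶/561.00 = 1782.5 K → 1780 K.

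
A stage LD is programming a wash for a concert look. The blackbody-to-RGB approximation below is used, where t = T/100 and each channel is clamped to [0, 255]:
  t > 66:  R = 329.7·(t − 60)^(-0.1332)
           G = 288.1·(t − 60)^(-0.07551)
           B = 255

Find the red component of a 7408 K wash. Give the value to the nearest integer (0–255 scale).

232

t = 7408/100 = 74.08; the t > 66 branch applies.
R = 329.7·(74.08 − 60)^(-0.1332) = 329.7·14.08^(-0.1332) = 329.7·0.70308 = 231.806.
Rounded: 232.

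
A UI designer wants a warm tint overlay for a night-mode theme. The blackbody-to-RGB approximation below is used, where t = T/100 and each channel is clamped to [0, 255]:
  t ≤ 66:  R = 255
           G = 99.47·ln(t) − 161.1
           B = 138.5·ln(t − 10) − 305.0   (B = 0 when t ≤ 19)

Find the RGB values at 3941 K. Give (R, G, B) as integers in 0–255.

t = 3941/100 = 39.41; the t ≤ 66 branch applies.
R = 255 by definition for t ≤ 66.
G = 99.47·ln 39.41 − 161.1 = 99.47·3.6740 − 161.1 = 204.355.
B = 138.5·ln(39.41 − 10) − 305.0 = 138.5·ln 29.41 − 305.0 = 138.5·3.3813 − 305.0 = 163.315.
Rounded: (255, 204, 163).

(255, 204, 163)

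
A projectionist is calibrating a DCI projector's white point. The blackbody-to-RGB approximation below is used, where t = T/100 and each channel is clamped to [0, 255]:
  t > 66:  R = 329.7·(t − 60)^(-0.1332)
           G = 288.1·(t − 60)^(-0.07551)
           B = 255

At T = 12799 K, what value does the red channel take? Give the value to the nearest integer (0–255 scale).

t = 12799/100 = 127.99; the t > 66 branch applies.
R = 329.7·(127.99 − 60)^(-0.1332) = 329.7·67.99^(-0.1332) = 329.7·0.57006 = 187.948.
Rounded: 188.

188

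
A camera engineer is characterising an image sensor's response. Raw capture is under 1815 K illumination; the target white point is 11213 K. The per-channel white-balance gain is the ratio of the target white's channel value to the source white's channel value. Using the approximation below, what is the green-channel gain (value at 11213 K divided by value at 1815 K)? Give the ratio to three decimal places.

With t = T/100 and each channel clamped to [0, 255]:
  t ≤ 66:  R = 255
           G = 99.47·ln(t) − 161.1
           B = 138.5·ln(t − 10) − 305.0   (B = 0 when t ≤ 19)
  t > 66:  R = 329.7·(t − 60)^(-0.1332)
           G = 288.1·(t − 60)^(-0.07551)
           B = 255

1.680

At 1815 K (t = 18.15):
  G = 99.47·ln 18.15 − 161.1 = 99.47·2.8987 − 161.1 = 127.231.
At 11213 K (t = 112.13):
  G = 288.1·(112.13 − 60)^(-0.07551) = 288.1·52.13^(-0.07551) = 288.1·0.74190 = 213.740.
Gain = 213.740 / 127.231 = 1.6799 → 1.680.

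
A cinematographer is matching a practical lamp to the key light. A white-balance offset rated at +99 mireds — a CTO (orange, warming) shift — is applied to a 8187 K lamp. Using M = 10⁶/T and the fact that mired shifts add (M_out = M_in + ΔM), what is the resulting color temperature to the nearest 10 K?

4520 K

M_in = 10⁶/8187 = 122.14 mireds.
M_out = 122.14 + (+99) = 221.14 mireds.
T_out = 10⁶/221.14 = 4521.9 K → 4520 K.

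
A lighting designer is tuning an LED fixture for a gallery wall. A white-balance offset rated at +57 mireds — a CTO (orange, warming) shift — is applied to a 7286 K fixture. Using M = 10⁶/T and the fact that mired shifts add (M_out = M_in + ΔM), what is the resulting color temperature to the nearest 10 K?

5150 K

M_in = 10⁶/7286 = 137.25 mireds.
M_out = 137.25 + (+57) = 194.25 mireds.
T_out = 10⁶/194.25 = 5148.0 K → 5150 K.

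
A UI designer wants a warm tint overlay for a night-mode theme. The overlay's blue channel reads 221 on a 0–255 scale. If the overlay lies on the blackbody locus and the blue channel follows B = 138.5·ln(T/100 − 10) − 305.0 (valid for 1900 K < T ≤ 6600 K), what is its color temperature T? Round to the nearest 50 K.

ln(t − 10) = (221 + 305.0) / 138.5 = 3.7978.
t − 10 = e^3.7978 = 44.604, so t = 54.604.
T = 100·t = 5460 K → 5450 K to the nearest 50 K.

5450 K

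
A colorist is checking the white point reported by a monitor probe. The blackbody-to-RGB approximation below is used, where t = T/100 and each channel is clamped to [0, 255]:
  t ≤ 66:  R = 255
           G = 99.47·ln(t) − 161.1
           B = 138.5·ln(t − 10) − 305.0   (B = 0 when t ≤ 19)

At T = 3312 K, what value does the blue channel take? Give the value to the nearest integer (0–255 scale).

t = 3312/100 = 33.12; the t ≤ 66 branch applies.
B = 138.5·ln(33.12 − 10) − 305.0 = 138.5·ln 23.12 − 305.0 = 138.5·3.1407 − 305.0 = 129.987.
Rounded: 130.

130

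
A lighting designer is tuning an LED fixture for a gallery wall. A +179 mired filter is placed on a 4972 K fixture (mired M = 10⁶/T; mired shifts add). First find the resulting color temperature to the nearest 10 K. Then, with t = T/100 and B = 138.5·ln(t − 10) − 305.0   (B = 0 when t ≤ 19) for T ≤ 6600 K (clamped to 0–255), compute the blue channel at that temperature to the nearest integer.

M_in = 10⁶/4972 = 201.13; M_out = 201.13 + (+179) = 380.13.
T_out = 10⁶/380.13 = 2630.7 K → 2630 K; t = 26.3.
B = 138.5·ln(26.3 − 10) − 305.0 = 138.5·ln 16.3 − 305.0 = 138.5·2.7912 − 305.0 = 81.576.
Rounded: 82.

82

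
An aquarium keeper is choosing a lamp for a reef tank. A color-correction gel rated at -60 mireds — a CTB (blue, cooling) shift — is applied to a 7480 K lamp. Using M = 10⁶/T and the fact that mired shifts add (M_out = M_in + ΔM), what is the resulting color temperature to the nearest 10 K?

M_in = 10⁶/7480 = 133.69 mireds.
M_out = 133.69 + (-60) = 73.69 mireds.
T_out = 10⁶/73.69 = 13570.4 K → 13570 K.

13570 K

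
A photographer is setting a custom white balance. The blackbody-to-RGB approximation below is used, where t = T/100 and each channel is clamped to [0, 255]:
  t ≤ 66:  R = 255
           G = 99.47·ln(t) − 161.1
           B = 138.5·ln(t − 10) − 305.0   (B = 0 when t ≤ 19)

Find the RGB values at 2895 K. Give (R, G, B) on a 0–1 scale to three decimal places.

t = 2895/100 = 28.95; the t ≤ 66 branch applies.
R = 255 by definition for t ≤ 66.
G = 99.47·ln 28.95 − 161.1 = 99.47·3.3656 − 161.1 = 173.673.
B = 138.5·ln(28.95 − 10) − 305.0 = 138.5·ln 18.95 − 305.0 = 138.5·2.9418 − 305.0 = 102.440.
Dividing each by 255: (1.0000, 0.6811, 0.4017) → (1.000, 0.681, 0.402).

(1.000, 0.681, 0.402)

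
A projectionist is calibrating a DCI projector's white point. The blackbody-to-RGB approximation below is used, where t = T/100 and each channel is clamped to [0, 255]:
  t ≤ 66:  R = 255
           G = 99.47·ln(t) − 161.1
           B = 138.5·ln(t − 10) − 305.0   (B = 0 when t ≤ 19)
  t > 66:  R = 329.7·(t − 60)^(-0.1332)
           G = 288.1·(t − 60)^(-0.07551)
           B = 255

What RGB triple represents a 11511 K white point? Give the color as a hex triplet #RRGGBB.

t = 11511/100 = 115.11; the t > 66 branch applies.
R = 329.7·(115.11 − 60)^(-0.1332) = 329.7·55.11^(-0.1332) = 329.7·0.58623 = 193.280.
G = 288.1·(115.11 − 60)^(-0.07551) = 288.1·55.11^(-0.07551) = 288.1·0.73879 = 212.845.
B = 255 by definition for t > 66.
Rounded: (193, 213, 255).
In hex: #C1D5FF.

#C1D5FF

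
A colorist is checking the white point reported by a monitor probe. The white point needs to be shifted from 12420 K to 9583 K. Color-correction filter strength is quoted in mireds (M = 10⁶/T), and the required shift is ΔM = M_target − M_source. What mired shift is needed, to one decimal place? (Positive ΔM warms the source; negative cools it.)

+23.8 mireds

M_source = 10⁶/12420 = 80.515; M_target = 10⁶/9583 = 104.351.
ΔM = 104.351 − 80.515 = 23.836 → +23.8 mireds, a warming shift.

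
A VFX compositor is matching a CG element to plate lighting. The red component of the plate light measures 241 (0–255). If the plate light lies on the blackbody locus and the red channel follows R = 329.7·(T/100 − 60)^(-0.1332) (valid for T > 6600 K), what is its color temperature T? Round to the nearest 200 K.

7000 K

(t − 60)^(-0.1332) = 241/329.7 = 0.73097.
t − 60 = 0.73097^(1/-0.1332) = 0.73097^(-7.508) = 10.514, so t = 70.514.
T = 100·t = 7051 K → 7000 K to the nearest 200 K.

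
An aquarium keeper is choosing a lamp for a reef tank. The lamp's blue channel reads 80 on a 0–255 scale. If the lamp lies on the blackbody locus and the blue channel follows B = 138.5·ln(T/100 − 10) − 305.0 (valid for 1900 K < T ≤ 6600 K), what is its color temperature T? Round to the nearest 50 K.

ln(t − 10) = (80 + 305.0) / 138.5 = 2.7798.
t − 10 = e^2.7798 = 16.116, so t = 26.116.
T = 100·t = 2612 K → 2600 K to the nearest 50 K.

2600 K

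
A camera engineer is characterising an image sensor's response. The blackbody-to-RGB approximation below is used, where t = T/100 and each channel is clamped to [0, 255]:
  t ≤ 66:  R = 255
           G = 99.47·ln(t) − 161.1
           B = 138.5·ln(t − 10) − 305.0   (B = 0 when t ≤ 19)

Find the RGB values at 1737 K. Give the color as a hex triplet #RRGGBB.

t = 1737/100 = 17.37; the t ≤ 66 branch applies.
R = 255 by definition for t ≤ 66.
G = 99.47·ln 17.37 − 161.1 = 99.47·2.8547 − 161.1 = 122.861.
t = 17.37 ≤ 19, so B = 0.
Rounded: (255, 123, 0).
In hex: #FF7B00.

#FF7B00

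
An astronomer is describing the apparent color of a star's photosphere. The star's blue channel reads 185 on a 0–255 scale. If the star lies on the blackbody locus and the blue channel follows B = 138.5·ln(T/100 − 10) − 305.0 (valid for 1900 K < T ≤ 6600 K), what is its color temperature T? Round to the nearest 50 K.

4450 K

ln(t − 10) = (185 + 305.0) / 138.5 = 3.5379.
t − 10 = e^3.5379 = 34.395, so t = 44.395.
T = 100·t = 4439 K → 4450 K to the nearest 50 K.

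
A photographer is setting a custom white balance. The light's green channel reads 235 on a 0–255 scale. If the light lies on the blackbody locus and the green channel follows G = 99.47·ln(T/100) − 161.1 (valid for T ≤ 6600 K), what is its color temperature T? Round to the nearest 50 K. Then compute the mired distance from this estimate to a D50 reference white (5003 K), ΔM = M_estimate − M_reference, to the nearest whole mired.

ln t = (235 + 161.1) / 99.47 = 3.9821.
t = e^3.9821 = 53.630.
T = 100·t = 5363 K → 5350 K to the nearest 50 K.
M_estimate = 10⁶/5350 = 186.92; M_reference = 10⁶/5003 = 199.88.
ΔM = 186.92 − 199.88 = -12.96 → -13 mireds.

-13 mireds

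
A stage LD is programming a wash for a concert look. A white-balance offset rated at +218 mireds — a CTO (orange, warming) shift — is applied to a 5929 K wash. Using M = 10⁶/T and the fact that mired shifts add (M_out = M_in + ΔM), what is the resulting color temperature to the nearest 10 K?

M_in = 10⁶/5929 = 168.66 mireds.
M_out = 168.66 + (+218) = 386.66 mireds.
T_out = 10⁶/386.66 = 2586.2 K → 2590 K.

2590 K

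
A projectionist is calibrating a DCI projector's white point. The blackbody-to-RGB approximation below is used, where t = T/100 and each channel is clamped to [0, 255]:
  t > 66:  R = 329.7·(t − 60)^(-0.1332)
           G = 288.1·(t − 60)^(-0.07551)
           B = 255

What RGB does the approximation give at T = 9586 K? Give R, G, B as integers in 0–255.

t = 9586/100 = 95.86; the t > 66 branch applies.
R = 329.7·(95.86 − 60)^(-0.1332) = 329.7·35.86^(-0.1332) = 329.7·0.62076 = 204.666.
G = 288.1·(95.86 − 60)^(-0.07551) = 288.1·35.86^(-0.07551) = 288.1·0.76315 = 219.864.
B = 255 by definition for t > 66.
Rounded: (205, 220, 255).

R=205, G=220, B=255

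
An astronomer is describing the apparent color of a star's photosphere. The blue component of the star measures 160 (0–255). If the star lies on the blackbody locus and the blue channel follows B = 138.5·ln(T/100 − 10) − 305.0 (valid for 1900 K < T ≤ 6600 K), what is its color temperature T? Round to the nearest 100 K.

3900 K

ln(t − 10) = (160 + 305.0) / 138.5 = 3.3574.
t − 10 = e^3.3574 = 28.714, so t = 38.714.
T = 100·t = 3871 K → 3900 K to the nearest 100 K.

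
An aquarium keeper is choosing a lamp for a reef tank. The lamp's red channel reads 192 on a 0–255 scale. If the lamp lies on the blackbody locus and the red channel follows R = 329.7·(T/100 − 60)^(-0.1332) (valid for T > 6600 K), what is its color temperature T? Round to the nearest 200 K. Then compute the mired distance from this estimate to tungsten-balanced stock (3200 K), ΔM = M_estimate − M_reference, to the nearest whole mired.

(t − 60)^(-0.1332) = 192/329.7 = 0.58235.
t − 60 = 0.58235^(1/-0.1332) = 0.58235^(-7.508) = 57.929, so t = 117.929.
T = 100·t = 11793 K → 11800 K to the nearest 200 K.
M_estimate = 10⁶/11800 = 84.75; M_reference = 10⁶/3200 = 312.50.
ΔM = 84.75 − 312.50 = -227.75 → -228 mireds.

-228 mireds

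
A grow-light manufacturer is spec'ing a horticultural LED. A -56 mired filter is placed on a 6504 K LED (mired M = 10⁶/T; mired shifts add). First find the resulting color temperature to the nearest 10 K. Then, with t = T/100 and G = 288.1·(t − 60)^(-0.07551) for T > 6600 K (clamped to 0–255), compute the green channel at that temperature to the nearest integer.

217

M_in = 10⁶/6504 = 153.75; M_out = 153.75 + (-56) = 97.75.
T_out = 10⁶/97.75 = 10230.0 K → 10230 K; t = 102.3.
G = 288.1·(102.3 − 60)^(-0.07551) = 288.1·42.3^(-0.07551) = 288.1·0.75369 = 217.139.
Rounded: 217.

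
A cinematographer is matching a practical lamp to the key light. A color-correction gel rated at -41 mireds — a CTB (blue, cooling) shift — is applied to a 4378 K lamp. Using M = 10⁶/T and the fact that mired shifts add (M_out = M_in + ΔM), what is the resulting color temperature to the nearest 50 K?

M_in = 10⁶/4378 = 228.41 mireds.
M_out = 228.41 + (-41) = 187.41 mireds.
T_out = 10⁶/187.41 = 5335.8 K → 5350 K.

5350 K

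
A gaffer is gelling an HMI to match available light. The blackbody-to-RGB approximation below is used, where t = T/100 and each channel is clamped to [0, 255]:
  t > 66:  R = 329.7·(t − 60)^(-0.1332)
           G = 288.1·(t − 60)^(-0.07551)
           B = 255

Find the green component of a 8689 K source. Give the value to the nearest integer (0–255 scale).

225

t = 8689/100 = 86.89; the t > 66 branch applies.
G = 288.1·(86.89 − 60)^(-0.07551) = 288.1·26.89^(-0.07551) = 288.1·0.77992 = 224.696.
Rounded: 225.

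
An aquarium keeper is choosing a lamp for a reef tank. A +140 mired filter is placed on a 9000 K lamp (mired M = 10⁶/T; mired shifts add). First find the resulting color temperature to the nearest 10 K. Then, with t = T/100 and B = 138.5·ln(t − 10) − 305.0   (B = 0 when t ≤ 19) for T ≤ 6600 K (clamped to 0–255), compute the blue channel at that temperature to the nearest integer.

M_in = 10⁶/9000 = 111.11; M_out = 111.11 + (+140) = 251.11.
T_out = 10⁶/251.11 = 3982.3 K → 3980 K; t = 39.8.
B = 138.5·ln(39.8 − 10) − 305.0 = 138.5·ln 29.8 − 305.0 = 138.5·3.3945 − 305.0 = 165.139.
Rounded: 165.

165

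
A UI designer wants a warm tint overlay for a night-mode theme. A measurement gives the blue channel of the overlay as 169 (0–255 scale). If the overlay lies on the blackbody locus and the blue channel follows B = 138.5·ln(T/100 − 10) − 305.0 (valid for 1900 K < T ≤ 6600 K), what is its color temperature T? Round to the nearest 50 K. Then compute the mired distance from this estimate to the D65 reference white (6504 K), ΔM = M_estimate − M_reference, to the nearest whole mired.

+93 mireds

ln(t − 10) = (169 + 305.0) / 138.5 = 3.4224.
t − 10 = e^3.4224 = 30.642, so t = 40.642.
T = 100·t = 4064 K → 4050 K to the nearest 50 K.
M_estimate = 10⁶/4050 = 246.91; M_reference = 10⁶/6504 = 153.75.
ΔM = 246.91 − 153.75 = 93.16 → +93 mireds.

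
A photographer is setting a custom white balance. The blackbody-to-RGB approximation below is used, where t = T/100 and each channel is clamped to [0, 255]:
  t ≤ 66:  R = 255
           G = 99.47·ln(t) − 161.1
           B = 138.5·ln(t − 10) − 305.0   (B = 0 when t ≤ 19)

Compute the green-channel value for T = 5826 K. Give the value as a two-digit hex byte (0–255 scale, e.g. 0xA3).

t = 5826/100 = 58.26; the t ≤ 66 branch applies.
G = 99.47·ln 58.26 − 161.1 = 99.47·4.0649 − 161.1 = 243.237.
Rounded: 243; in hex, 0xF3.

0xF3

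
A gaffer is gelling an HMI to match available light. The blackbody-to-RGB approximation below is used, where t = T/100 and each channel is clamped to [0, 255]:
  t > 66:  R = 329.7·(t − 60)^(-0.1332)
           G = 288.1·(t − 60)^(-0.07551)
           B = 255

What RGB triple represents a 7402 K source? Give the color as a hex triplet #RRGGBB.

#E8ECFF

t = 7402/100 = 74.02; the t > 66 branch applies.
R = 329.7·(74.02 − 60)^(-0.1332) = 329.7·14.02^(-0.1332) = 329.7·0.70348 = 231.938.
G = 288.1·(74.02 − 60)^(-0.07551) = 288.1·14.02^(-0.07551) = 288.1·0.81924 = 236.022.
B = 255 by definition for t > 66.
Rounded: (232, 236, 255).
In hex: #E8ECFF.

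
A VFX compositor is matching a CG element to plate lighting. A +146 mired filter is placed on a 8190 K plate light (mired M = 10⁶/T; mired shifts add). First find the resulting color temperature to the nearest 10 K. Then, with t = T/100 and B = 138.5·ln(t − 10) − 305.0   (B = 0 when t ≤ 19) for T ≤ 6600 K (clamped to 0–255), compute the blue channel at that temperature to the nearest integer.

M_in = 10⁶/8190 = 122.10; M_out = 122.10 + (+146) = 268.10.
T_out = 10⁶/268.10 = 3729.9 K → 3730 K; t = 37.3.
B = 138.5·ln(37.3 − 10) − 305.0 = 138.5·ln 27.3 − 305.0 = 138.5·3.3069 − 305.0 = 153.004.
Rounded: 153.

153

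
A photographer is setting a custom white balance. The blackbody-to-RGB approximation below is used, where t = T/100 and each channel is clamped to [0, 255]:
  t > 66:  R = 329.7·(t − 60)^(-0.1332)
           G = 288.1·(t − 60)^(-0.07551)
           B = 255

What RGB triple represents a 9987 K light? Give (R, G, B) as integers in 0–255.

(202, 218, 255)

t = 9987/100 = 99.87; the t > 66 branch applies.
R = 329.7·(99.87 − 60)^(-0.1332) = 329.7·39.87^(-0.1332) = 329.7·0.61206 = 201.796.
G = 288.1·(99.87 − 60)^(-0.07551) = 288.1·39.87^(-0.07551) = 288.1·0.75707 = 218.111.
B = 255 by definition for t > 66.
Rounded: (202, 218, 255).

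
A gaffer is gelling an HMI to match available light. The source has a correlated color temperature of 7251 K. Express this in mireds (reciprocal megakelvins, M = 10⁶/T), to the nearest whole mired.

M = 10⁶ / 7251 = 137.912 → 138 mireds.

138 mireds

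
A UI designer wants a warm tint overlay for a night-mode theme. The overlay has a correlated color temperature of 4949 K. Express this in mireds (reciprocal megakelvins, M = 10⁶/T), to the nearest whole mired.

202 mireds

M = 10⁶ / 4949 = 202.061 → 202 mireds.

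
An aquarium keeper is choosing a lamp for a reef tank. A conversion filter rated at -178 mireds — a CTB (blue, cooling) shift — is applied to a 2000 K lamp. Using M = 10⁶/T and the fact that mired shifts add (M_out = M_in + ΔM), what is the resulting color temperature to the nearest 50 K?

M_in = 10⁶/2000 = 500.00 mireds.
M_out = 500.00 + (-178) = 322.00 mireds.
T_out = 10⁶/322.00 = 3105.6 K → 3100 K.

3100 K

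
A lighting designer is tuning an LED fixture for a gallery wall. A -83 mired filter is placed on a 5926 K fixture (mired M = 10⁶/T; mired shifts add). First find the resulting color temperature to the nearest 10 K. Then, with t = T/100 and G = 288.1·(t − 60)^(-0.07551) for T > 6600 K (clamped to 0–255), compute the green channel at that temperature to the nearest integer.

M_in = 10⁶/5926 = 168.75; M_out = 168.75 + (-83) = 85.75.
T_out = 10⁶/85.75 = 11662.1 K → 11660 K; t = 116.6.
G = 288.1·(116.6 − 60)^(-0.07551) = 288.1·56.6^(-0.07551) = 288.1·0.73730 = 212.416.
Rounded: 212.

212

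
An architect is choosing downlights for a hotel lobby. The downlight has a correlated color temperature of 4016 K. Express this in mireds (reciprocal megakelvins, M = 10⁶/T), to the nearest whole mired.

249 mireds

M = 10⁶ / 4016 = 249.004 → 249 mireds.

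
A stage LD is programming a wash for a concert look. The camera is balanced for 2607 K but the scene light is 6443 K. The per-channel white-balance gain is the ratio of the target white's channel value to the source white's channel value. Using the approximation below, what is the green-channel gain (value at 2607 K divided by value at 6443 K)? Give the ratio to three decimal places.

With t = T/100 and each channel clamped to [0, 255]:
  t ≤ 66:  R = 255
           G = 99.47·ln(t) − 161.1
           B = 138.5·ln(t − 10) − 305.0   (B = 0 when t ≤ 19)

At 6443 K (t = 64.43):
  G = 99.47·ln 64.43 − 161.1 = 99.47·4.1656 − 161.1 = 253.250.
At 2607 K (t = 26.07):
  G = 99.47·ln 26.07 − 161.1 = 99.47·3.2608 − 161.1 = 163.250.
Gain = 163.250 / 253.250 = 0.6446 → 0.645.

0.645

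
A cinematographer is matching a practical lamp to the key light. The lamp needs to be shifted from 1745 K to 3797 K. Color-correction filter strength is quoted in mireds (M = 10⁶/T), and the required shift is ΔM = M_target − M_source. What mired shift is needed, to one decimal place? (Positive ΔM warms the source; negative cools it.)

-309.7 mireds

M_source = 10⁶/1745 = 573.066; M_target = 10⁶/3797 = 263.366.
ΔM = 263.366 − 573.066 = -309.700 → -309.7 mireds, a cooling shift.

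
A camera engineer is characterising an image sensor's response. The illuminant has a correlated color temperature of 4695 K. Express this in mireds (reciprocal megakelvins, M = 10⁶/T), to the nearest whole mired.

M = 10⁶ / 4695 = 212.993 → 213 mireds.

213 mireds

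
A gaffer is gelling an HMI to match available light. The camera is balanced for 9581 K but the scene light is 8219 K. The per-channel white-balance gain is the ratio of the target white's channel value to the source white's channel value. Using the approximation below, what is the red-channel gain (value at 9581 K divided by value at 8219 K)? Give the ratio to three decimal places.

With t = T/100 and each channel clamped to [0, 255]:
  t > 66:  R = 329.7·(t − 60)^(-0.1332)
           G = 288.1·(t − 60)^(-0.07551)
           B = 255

0.938

At 8219 K (t = 82.19):
  R = 329.7·(82.19 − 60)^(-0.1332) = 329.7·22.19^(-0.1332) = 329.7·0.66175 = 218.178.
At 9581 K (t = 95.81):
  R = 329.7·(95.81 − 60)^(-0.1332) = 329.7·35.81^(-0.1332) = 329.7·0.62088 = 204.704.
Gain = 204.704 / 218.178 = 0.9382 → 0.938.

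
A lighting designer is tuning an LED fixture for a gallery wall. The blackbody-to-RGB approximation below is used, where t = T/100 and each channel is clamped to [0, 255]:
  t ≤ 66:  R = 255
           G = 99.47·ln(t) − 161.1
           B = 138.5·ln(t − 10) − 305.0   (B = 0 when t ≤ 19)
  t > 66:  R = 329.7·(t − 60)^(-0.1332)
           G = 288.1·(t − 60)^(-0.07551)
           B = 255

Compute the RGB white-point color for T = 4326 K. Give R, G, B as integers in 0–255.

t = 4326/100 = 43.26; the t ≤ 66 branch applies.
R = 255 by definition for t ≤ 66.
G = 99.47·ln 43.26 − 161.1 = 99.47·3.7672 − 161.1 = 213.626.
B = 138.5·ln(43.26 − 10) − 305.0 = 138.5·ln 33.26 − 305.0 = 138.5·3.5044 − 305.0 = 180.353.
Rounded: (255, 214, 180).

R=255, G=214, B=180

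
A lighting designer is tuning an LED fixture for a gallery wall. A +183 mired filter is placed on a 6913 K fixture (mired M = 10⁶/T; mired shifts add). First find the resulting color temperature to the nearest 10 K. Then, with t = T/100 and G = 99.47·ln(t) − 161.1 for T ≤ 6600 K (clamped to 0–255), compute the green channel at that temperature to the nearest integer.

M_in = 10⁶/6913 = 144.65; M_out = 144.65 + (+183) = 327.65.
T_out = 10⁶/327.65 = 3052.0 K → 3050 K; t = 30.5.
G = 99.47·ln 30.5 − 161.1 = 99.47·3.4177 − 161.1 = 178.861.
Rounded: 179.

179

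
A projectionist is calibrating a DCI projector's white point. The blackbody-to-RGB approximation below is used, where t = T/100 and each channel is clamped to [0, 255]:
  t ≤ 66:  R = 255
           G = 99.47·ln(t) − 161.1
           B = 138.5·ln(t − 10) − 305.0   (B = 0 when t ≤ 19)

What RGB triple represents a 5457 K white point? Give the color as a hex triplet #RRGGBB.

#FFEDDD

t = 5457/100 = 54.57; the t ≤ 66 branch applies.
R = 255 by definition for t ≤ 66.
G = 99.47·ln 54.57 − 161.1 = 99.47·3.9995 − 161.1 = 236.729.
B = 138.5·ln(54.57 − 10) − 305.0 = 138.5·ln 44.57 − 305.0 = 138.5·3.7971 − 305.0 = 220.893.
Rounded: (255, 237, 221).
In hex: #FFEDDD.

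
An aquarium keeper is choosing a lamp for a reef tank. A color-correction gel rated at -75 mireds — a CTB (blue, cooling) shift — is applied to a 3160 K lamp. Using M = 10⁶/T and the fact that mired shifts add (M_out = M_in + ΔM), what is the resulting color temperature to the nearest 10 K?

M_in = 10⁶/3160 = 316.46 mireds.
M_out = 316.46 + (-75) = 241.46 mireds.
T_out = 10⁶/241.46 = 4141.5 K → 4140 K.

4140 K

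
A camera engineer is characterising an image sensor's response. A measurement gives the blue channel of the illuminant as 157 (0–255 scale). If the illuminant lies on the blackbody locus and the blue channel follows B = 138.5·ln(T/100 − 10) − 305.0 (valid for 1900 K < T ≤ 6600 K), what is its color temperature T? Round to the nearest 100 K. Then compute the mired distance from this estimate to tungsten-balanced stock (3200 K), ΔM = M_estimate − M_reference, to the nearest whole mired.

-49 mireds

ln(t − 10) = (157 + 305.0) / 138.5 = 3.3357.
t − 10 = e^3.3357 = 28.099, so t = 38.099.
T = 100·t = 3810 K → 3800 K to the nearest 100 K.
M_estimate = 10⁶/3800 = 263.16; M_reference = 10⁶/3200 = 312.50.
ΔM = 263.16 − 312.50 = -49.34 → -49 mireds.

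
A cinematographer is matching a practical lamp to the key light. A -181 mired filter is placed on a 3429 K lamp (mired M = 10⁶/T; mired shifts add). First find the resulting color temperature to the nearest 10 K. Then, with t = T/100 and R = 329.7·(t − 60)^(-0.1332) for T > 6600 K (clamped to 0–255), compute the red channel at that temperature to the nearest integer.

M_in = 10⁶/3429 = 291.63; M_out = 291.63 + (-181) = 110.63.
T_out = 10⁶/110.63 = 9039.1 K → 9040 K; t = 90.4.
R = 329.7·(90.4 − 60)^(-0.1332) = 329.7·30.4^(-0.1332) = 329.7·0.63457 = 209.219.
Rounded: 209.

209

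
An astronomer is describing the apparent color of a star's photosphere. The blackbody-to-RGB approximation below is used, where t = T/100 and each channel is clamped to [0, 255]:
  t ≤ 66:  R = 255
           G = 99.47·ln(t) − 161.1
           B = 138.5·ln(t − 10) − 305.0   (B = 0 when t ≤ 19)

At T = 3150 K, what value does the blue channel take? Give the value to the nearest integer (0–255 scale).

120

t = 3150/100 = 31.5; the t ≤ 66 branch applies.
B = 138.5·ln(31.5 − 10) − 305.0 = 138.5·ln 21.5 − 305.0 = 138.5·3.0681 − 305.0 = 119.925.
Rounded: 120.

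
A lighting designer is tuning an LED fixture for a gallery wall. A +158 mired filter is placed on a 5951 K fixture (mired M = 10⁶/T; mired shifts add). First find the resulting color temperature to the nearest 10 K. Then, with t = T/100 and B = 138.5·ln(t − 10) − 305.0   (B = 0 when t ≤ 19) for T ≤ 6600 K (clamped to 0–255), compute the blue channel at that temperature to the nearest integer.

M_in = 10⁶/5951 = 168.04; M_out = 168.04 + (+158) = 326.04.
T_out = 10⁶/326.04 = 3067.1 K → 3070 K; t = 30.7.
B = 138.5·ln(30.7 − 10) − 305.0 = 138.5·ln 20.7 − 305.0 = 138.5·3.0301 − 305.0 = 114.674.
Rounded: 115.

115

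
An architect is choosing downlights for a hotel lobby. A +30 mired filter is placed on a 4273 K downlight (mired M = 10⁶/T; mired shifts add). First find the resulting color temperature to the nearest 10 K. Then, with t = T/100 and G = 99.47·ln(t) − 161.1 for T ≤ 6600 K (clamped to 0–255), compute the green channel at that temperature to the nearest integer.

200

M_in = 10⁶/4273 = 234.03; M_out = 234.03 + (+30) = 264.03.
T_out = 10⁶/264.03 = 3787.5 K → 3790 K; t = 37.9.
G = 99.47·ln 37.9 − 161.1 = 99.47·3.6350 − 161.1 = 200.469.
Rounded: 200.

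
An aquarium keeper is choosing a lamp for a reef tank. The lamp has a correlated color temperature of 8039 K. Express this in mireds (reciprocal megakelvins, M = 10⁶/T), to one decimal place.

M = 10⁶ / 8039 = 124.394 → 124.4 mireds.

124.4 mireds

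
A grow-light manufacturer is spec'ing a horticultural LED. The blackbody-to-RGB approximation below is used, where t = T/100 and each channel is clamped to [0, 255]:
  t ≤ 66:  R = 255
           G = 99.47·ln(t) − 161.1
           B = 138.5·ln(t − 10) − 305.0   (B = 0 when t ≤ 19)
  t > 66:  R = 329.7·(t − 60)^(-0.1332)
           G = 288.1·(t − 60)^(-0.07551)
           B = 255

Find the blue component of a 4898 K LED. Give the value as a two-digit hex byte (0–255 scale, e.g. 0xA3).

0xCA

t = 4898/100 = 48.98; the t ≤ 66 branch applies.
B = 138.5·ln(48.98 − 10) − 305.0 = 138.5·ln 38.98 − 305.0 = 138.5·3.6630 − 305.0 = 202.332.
Rounded: 202; in hex, 0xCA.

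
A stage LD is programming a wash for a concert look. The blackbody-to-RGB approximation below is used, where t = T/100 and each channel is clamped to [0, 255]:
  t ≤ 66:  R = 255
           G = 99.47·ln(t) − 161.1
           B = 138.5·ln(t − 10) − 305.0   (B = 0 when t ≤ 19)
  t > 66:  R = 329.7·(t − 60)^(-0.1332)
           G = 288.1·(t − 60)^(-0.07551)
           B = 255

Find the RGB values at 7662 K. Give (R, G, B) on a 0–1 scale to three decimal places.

(0.889, 0.914, 1.000)

t = 7662/100 = 76.62; the t > 66 branch applies.
R = 329.7·(76.62 − 60)^(-0.1332) = 329.7·16.62^(-0.1332) = 329.7·0.68772 = 226.741.
G = 288.1·(76.62 − 60)^(-0.07551) = 288.1·16.62^(-0.07551) = 288.1·0.80878 = 233.009.
B = 255 by definition for t > 66.
Dividing each by 255: (0.8892, 0.9138, 1.0000) → (0.889, 0.914, 1.000).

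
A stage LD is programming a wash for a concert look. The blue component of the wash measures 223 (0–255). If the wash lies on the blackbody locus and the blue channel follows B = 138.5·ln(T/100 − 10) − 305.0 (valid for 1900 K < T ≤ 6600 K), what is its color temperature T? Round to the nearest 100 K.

5500 K

ln(t − 10) = (223 + 305.0) / 138.5 = 3.8123.
t − 10 = e^3.8123 = 45.253, so t = 55.253.
T = 100·t = 5525 K → 5500 K to the nearest 100 K.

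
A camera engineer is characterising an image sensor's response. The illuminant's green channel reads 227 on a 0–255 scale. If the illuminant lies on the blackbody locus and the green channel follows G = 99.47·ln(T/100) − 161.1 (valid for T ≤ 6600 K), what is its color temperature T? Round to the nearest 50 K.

ln t = (227 + 161.1) / 99.47 = 3.9017.
t = e^3.9017 = 49.485.
T = 100·t = 4949 K → 4950 K to the nearest 50 K.

4950 K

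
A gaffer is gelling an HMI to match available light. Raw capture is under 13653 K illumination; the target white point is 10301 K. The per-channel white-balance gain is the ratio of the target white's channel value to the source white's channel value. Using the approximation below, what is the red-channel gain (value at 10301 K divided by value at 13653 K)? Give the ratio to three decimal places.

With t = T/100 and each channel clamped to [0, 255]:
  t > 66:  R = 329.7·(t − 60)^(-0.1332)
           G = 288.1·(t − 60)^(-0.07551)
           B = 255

At 13653 K (t = 136.53):
  R = 329.7·(136.53 − 60)^(-0.1332) = 329.7·76.53^(-0.1332) = 329.7·0.56114 = 185.009.
At 10301 K (t = 103.01):
  R = 329.7·(103.01 − 60)^(-0.1332) = 329.7·43.01^(-0.1332) = 329.7·0.60591 = 199.769.
Gain = 199.769 / 185.009 = 1.0798 → 1.080.

1.080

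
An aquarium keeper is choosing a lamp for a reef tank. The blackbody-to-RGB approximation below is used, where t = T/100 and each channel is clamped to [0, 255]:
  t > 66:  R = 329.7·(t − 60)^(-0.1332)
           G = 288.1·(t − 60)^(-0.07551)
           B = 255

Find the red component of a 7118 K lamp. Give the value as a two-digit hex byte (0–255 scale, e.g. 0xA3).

0xEF

t = 7118/100 = 71.18; the t > 66 branch applies.
R = 329.7·(71.18 − 60)^(-0.1332) = 329.7·11.18^(-0.1332) = 329.7·0.72502 = 239.038.
Rounded: 239; in hex, 0xEF.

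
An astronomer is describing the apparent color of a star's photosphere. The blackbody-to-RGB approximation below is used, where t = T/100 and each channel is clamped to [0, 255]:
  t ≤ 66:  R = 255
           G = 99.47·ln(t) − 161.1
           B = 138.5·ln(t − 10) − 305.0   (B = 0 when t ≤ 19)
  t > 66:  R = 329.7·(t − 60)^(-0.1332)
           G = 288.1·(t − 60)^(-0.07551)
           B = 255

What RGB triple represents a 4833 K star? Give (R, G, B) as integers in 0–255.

(255, 225, 200)

t = 4833/100 = 48.33; the t ≤ 66 branch applies.
R = 255 by definition for t ≤ 66.
G = 99.47·ln 48.33 − 161.1 = 99.47·3.8781 − 161.1 = 224.650.
B = 138.5·ln(48.33 − 10) − 305.0 = 138.5·ln 38.33 − 305.0 = 138.5·3.6462 − 305.0 = 200.003.
Rounded: (255, 225, 200).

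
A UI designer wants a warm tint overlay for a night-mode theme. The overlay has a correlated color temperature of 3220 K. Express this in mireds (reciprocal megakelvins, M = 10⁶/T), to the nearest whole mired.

311 mireds

M = 10⁶ / 3220 = 310.559 → 311 mireds.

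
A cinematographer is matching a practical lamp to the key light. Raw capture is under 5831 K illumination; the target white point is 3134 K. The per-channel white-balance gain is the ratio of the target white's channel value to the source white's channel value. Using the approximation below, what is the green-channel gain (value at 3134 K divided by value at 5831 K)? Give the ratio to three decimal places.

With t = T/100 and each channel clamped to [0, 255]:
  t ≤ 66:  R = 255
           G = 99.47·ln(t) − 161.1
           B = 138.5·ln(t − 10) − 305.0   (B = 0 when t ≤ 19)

At 5831 K (t = 58.31):
  G = 99.47·ln 58.31 − 161.1 = 99.47·4.0658 − 161.1 = 243.323.
At 3134 K (t = 31.34):
  G = 99.47·ln 31.34 − 161.1 = 99.47·3.4449 − 161.1 = 181.564.
Gain = 181.564 / 243.323 = 0.7462 → 0.746.

0.746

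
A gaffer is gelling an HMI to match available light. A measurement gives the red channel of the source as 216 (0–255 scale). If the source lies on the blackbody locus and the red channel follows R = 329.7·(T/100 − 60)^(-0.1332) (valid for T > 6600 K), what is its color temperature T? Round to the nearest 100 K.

(t − 60)^(-0.1332) = 216/329.7 = 0.65514.
t − 60 = 0.65514^(1/-0.1332) = 0.65514^(-7.508) = 23.926, so t = 83.926.
T = 100·t = 8393 K → 8400 K to the nearest 100 K.

8400 K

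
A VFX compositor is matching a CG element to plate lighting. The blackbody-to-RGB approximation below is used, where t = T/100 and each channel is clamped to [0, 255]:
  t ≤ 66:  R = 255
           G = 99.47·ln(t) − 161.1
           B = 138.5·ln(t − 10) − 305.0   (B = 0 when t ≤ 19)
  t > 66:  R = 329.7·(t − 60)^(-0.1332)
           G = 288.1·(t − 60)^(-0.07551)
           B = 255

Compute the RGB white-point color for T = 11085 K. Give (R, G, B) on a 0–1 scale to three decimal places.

(0.766, 0.840, 1.000)

t = 11085/100 = 110.85; the t > 66 branch applies.
R = 329.7·(110.85 − 60)^(-0.1332) = 329.7·50.85^(-0.1332) = 329.7·0.59255 = 195.362.
G = 288.1·(110.85 − 60)^(-0.07551) = 288.1·50.85^(-0.07551) = 288.1·0.74329 = 214.142.
B = 255 by definition for t > 66.
Dividing each by 255: (0.7661, 0.8398, 1.0000) → (0.766, 0.840, 1.000).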